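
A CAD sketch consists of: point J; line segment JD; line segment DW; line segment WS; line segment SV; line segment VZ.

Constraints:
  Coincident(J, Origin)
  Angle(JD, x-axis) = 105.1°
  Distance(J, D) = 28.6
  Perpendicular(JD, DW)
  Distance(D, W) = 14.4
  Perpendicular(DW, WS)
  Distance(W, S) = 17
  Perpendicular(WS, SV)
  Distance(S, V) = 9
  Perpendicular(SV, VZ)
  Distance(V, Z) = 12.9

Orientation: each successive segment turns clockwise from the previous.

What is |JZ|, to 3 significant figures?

25.1

WS is perpendicular to SV, so SV runs at -165°; with |SV| = 9.0, V = (2.19, 12.6). SV ⟂ VZ, so VZ runs at 105°; with |VZ| = 12.9, Z = (-1.17, 25.1). Then |JZ| = |Z − J| = 25.1.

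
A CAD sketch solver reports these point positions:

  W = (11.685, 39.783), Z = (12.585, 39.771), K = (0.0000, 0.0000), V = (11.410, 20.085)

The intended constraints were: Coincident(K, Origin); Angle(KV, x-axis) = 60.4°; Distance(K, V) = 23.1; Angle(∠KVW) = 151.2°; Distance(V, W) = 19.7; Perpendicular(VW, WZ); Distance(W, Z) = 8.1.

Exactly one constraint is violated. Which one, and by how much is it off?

Distance(W, Z) = 8.1 — off by 7.20.

K = (0.00, 0.00) ✓; KV at 60.40° ✓; |KV| = 23.10 ✓; ∠KVW = 151.2° ✓; |VW| = 19.70 ✓; ∠(VW, WZ) = 89.96° ✓; |WZ| = 0.9001 ✗.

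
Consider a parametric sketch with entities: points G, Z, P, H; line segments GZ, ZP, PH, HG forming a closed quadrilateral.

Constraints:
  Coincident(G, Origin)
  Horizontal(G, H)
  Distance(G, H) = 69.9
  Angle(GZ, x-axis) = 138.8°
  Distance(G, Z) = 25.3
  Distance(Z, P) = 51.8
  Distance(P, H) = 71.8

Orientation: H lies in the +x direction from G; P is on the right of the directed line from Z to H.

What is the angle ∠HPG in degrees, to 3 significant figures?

74.3°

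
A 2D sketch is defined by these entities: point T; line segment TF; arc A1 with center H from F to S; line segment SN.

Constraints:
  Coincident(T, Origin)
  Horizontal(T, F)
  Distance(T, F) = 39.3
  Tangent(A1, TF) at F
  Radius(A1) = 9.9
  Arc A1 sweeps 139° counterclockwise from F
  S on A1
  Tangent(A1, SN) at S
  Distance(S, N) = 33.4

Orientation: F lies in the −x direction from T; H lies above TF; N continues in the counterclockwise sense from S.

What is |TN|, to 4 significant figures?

70.06

On A1, F sits at bearing -90° from H; a 139° counterclockwise sweep puts S at bearing 49°, so S = H + 9.9·(cos 49°, sin 49°) = (-32.81, 17.37). The tangent condition forces HS to be normal to SN, so SN runs along (−sin 49°, cos 49°); with |SN| = 33.4, N = (-58.01, 39.28). Then |TN| = |N − T| = 70.06.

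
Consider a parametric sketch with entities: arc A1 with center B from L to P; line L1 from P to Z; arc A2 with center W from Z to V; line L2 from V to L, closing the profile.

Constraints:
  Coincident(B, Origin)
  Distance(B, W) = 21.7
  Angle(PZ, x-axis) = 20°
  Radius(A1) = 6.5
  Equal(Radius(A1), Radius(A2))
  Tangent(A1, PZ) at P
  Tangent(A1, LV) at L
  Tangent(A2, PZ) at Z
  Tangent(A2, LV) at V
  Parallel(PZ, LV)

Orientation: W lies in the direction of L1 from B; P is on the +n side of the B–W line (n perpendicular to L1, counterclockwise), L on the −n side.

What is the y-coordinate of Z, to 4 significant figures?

13.53

Tangency of A1 to both parallel lines with radius 6.5 puts P and L at B ± 6.5·n: P = (-2.223, 6.108), L = (2.223, -6.108). Equal radii place Z and V the same way about W: Z = W + 6.5·n = (18.17, 13.53), V = W − 6.5·n = (22.61, 1.314). So Z.y = 13.53.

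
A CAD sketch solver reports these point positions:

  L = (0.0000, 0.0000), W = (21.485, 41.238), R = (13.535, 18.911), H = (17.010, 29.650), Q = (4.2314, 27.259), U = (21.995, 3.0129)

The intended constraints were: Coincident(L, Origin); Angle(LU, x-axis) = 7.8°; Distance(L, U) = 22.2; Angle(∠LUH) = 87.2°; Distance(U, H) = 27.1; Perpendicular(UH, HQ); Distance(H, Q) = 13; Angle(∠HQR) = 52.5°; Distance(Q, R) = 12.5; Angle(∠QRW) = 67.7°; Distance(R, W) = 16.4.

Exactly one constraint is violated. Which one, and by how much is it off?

Distance(R, W) = 16.4 — off by 7.30.

L = (0.00, 0.00) ✓; LU at 7.800° ✓; |LU| = 22.20 ✓; ∠LUH = 87.20° ✓; |UH| = 27.10 ✓; ∠(UH, HQ) = 90.00° ✓; |HQ| = 13.00 ✓; ∠HQR = 52.50° ✓; |QR| = 12.50 ✓; ∠QRW = 67.70° ✓; |RW| = 23.70 ✗.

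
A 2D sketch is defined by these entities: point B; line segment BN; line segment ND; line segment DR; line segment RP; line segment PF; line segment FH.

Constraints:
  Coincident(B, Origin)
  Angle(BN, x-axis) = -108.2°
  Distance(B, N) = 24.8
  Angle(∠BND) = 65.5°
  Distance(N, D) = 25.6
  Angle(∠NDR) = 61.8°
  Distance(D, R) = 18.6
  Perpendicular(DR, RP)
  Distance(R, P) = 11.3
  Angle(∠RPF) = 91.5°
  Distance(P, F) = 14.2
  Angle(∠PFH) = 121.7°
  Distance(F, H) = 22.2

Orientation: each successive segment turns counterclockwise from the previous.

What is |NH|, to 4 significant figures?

35.53

∠RPF = 91.5° gives PF at -57.00° from the x-axis; with |PF| = 14.2, F = (5.586, -23.73). ∠PFH = 121.7° gives FH at 1.300° from the x-axis; with |FH| = 22.2, H = (27.78, -23.23). Then |NH| = |H − N| = 35.53.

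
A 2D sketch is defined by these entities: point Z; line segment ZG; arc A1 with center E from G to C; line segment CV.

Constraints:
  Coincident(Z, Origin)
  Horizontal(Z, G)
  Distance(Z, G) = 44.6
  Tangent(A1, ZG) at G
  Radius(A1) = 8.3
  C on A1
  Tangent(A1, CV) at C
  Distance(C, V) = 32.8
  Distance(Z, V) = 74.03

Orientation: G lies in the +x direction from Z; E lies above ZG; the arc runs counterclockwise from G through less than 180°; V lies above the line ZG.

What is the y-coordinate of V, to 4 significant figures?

35.19

Checks: Z = (0.00, 0.00) ✓; |EC| = 8.300 ✓; ∠(EC, CV) = 90.00° ✓; |CV| = 32.80 ✓; |ZV| = 74.03 ✓.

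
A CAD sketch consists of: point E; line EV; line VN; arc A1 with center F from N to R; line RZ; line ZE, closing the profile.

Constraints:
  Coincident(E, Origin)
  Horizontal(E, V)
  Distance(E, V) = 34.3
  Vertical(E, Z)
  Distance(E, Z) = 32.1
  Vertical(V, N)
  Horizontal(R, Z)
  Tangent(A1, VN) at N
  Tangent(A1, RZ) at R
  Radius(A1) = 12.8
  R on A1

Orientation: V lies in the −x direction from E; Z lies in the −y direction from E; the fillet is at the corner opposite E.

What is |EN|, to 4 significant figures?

39.36

E is at the origin; EV is horizontal with |EV| = 34.3 and V on the −x side, so V = (-34.30, 0.000). E and Z share the same x with |EZ| = 32.1 and Z on the −y side, so Z = (0.000, -32.10). The virtual corner opposite E is at (-34.30, -32.10). Tangency of A1 to VN means the radius FN is perpendicular to VN and A1 meets RZ tangentially, so FR is at right angles to RZ, with radius 12.8, so the center F sits 12.8 in from both sides at F = (-21.50, -19.30). That places the tangent points at N = (-34.30, -19.30) on VN and R = (-21.50, -32.10) on RZ. Then |EN| = |N − E| = 39.36.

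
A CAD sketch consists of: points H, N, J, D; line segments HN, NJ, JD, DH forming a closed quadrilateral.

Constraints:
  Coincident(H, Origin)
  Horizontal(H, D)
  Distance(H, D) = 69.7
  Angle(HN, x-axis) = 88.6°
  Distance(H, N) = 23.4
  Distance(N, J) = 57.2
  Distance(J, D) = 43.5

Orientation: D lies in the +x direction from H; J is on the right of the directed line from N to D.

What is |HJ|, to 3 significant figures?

40.7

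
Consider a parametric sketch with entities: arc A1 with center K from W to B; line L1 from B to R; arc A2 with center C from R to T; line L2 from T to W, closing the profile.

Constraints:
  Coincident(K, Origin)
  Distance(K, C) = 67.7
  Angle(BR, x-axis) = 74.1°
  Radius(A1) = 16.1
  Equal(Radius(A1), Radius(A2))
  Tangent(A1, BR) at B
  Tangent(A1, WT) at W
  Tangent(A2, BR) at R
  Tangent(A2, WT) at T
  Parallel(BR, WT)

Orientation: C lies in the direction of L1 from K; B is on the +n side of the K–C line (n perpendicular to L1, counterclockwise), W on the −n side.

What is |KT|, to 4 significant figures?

69.59

Tangency of A1 to both parallel lines with radius 16.1 puts B and W at K ± 16.1·n: B = (-15.48, 4.411), W = (15.48, -4.411). Equal radii place R and T the same way about C: R = C + 16.1·n = (3.063, 69.52), T = C − 16.1·n = (34.03, 60.70). Then |KT| = |T − K| = 69.59.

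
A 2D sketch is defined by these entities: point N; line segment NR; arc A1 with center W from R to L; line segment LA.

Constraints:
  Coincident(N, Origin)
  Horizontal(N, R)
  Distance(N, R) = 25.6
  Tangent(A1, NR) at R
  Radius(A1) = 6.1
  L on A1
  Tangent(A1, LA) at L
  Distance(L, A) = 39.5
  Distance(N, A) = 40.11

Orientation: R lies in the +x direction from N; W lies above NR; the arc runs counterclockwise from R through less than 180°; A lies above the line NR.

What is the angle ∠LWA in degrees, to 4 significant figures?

81.22°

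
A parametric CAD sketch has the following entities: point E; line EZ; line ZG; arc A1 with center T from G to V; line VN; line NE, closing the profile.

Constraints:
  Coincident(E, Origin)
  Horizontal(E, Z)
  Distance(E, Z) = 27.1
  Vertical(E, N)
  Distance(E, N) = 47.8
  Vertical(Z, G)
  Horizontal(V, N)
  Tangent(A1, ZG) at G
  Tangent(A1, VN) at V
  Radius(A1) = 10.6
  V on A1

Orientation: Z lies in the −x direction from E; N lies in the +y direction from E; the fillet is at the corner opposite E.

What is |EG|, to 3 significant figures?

46.0

E is at the origin; EZ is horizontal with |EZ| = 27.1 and Z on the −x side, so Z = (-27.1, 0.00). EN is vertical with |EN| = 47.8 and N on the +y side, so N = (0.00, 47.8). The virtual corner opposite E is at (-27.1, 47.8). The tangent condition forces TG to be normal to ZG and A1 meets VN tangentially, so TV is at right angles to VN, with radius 10.6, so the center T sits 10.6 in from both sides at T = (-16.5, 37.2). That places the tangent points at G = (-27.1, 37.2) on ZG and V = (-16.5, 47.8) on VN. Then |EG| = |G − E| = 46.0.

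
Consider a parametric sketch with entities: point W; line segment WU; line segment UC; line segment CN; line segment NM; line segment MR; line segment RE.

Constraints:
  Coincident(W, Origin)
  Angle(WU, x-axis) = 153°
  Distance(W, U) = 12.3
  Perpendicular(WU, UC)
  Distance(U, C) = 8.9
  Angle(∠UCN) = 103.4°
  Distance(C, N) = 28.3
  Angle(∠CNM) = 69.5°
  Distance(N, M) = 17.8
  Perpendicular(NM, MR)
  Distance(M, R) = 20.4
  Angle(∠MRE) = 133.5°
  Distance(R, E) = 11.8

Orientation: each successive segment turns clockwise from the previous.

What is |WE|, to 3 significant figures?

17.3

NM ⟂ MR, so MR runs at 146°; with |MR| = 20.4, R = (-6.28, 3.56). ∠MRE = 133.5° gives RE at 99.4° from the x-axis; with |RE| = 11.8, E = (-8.21, 15.2). Then |WE| = |E − W| = 17.3.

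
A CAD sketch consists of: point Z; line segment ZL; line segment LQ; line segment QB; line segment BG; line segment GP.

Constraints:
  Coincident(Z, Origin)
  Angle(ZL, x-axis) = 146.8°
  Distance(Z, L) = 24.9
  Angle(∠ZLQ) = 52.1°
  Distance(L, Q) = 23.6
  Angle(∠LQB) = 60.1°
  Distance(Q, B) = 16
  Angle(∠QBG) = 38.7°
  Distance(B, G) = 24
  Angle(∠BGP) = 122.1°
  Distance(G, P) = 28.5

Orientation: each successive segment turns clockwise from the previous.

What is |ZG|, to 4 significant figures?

29.68

∠LQB = 60.1° gives QB at -101.0° from the x-axis; with |QB| = 16.0, B = (-1.561, 5.573). ∠QBG = 38.7° gives BG at 117.7° from the x-axis; with |BG| = 24.0, G = (-12.72, 26.82). Then |ZG| = |G − Z| = 29.68.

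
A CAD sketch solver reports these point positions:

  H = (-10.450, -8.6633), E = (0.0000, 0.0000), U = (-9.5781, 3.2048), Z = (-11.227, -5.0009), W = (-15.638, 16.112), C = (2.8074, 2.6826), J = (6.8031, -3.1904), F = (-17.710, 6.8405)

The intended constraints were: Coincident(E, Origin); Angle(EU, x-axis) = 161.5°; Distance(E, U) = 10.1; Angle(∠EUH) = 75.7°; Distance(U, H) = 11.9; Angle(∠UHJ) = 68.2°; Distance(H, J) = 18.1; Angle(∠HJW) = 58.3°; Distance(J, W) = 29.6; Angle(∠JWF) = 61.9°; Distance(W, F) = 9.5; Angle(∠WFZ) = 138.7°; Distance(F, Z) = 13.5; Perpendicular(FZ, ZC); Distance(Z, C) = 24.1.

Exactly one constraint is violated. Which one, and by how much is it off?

Distance(Z, C) = 24.1 — off by 8.10.

E = (0.00, 0.00) ✓; EU at 161.5° ✓; |EU| = 10.10 ✓; ∠EUH = 75.70° ✓; |UH| = 11.90 ✓; ∠UHJ = 68.20° ✓; |HJ| = 18.10 ✓; ∠HJW = 58.30° ✓; |JW| = 29.60 ✓; ∠JWF = 61.90° ✓; |WF| = 9.500 ✓; ∠WFZ = 138.7° ✓; |FZ| = 13.50 ✓; ∠(FZ, ZC) = 90.00° ✓; |ZC| = 16.00 ✗.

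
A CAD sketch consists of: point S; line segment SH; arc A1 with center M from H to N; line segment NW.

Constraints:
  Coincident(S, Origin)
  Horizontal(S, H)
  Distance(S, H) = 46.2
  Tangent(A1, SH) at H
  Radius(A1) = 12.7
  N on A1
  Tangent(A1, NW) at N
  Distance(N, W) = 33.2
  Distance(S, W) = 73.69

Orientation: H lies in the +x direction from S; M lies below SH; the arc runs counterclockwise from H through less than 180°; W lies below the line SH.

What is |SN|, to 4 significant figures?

41.78

S is at the origin; S and H share the same y with |SH| = 46.2 and H on the +x side, so H = (46.20, 0.000). The tangent condition forces MH to be normal to SH, so M = H + (0, -12.7) = (46.20, -12.70). Since MN ⟂ NW (tangency), |MW| = √(12.7² + 33.2²) = 35.55 regardless of where N sits on A1. So W lies on both circle(S, 73.69) and circle(M, 35.55); the below-SH intersection is W = (57.15, -46.52). N is the foot of the tangent from W: N = (36.31, -20.67).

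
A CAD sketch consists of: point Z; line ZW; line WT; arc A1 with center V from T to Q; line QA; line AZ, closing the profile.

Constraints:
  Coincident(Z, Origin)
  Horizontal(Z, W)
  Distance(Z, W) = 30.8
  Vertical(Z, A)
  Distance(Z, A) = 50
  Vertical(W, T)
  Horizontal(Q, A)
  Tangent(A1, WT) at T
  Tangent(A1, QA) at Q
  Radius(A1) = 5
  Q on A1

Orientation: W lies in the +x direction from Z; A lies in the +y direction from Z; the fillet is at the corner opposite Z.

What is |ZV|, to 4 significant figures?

51.87

Z is at the origin; ZW is horizontal with |ZW| = 30.8 and W on the +x side, so W = (30.80, 0.000). Z and A share the same x with |ZA| = 50.0 and A on the +y side, so A = (0.000, 50.00). The virtual corner opposite Z is at (30.80, 50.00). A1 meets WT tangentially, so VT is at right angles to WT and the tangent condition forces VQ to be normal to QA, with radius 5.0, so the center V sits 5.0 in from both sides at V = (25.80, 45.00). Then |ZV| = |V − Z| = 51.87.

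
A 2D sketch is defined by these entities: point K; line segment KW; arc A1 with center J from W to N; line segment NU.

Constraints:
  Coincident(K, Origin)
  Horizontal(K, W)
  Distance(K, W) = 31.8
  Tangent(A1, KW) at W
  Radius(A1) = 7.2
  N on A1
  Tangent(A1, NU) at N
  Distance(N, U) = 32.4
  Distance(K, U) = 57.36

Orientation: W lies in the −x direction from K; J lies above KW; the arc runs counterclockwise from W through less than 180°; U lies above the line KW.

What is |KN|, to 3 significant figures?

27.9

Checks: |JN| = 7.200 ✓; ∠(JN, NU) = 90.00° ✓; |NU| = 32.40 ✓; |KU| = 57.36 ✓.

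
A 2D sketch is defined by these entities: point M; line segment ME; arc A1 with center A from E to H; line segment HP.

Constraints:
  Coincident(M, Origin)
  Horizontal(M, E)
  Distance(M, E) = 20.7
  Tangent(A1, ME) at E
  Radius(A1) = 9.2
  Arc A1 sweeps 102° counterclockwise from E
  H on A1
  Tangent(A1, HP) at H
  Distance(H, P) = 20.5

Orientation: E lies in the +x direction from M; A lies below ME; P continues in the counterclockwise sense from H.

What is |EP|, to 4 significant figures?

31.52

M is at the origin; M and E share the same y with |ME| = 20.7 and E on the +x side, so E = (20.70, 0.000). Since A1 is tangent to ME there, AE ⟂ ME, so A = E + (0, -9.2) = (20.70, -9.200). On A1, E sits at bearing 90° from A; a 102° counterclockwise sweep puts H at bearing 192°, so H = A + 9.2·(cos 192°, sin 192°) = (11.70, -11.11). The tangent condition forces AH to be normal to HP, so HP runs along (−sin 192°, cos 192°); with |HP| = 20.5, P = (15.96, -31.16). Then |EP| = |P − E| = 31.52.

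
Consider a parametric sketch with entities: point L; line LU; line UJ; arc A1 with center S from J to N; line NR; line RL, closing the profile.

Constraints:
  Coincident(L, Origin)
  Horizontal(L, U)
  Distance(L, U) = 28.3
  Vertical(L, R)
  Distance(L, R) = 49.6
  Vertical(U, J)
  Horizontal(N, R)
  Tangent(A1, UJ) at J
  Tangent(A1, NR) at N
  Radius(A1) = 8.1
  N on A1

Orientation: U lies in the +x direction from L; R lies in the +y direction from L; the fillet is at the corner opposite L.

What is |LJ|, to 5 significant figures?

50.231

L is at the origin; L and U share the same y with |LU| = 28.3 and U on the +x side, so U = (28.300, 0.0000). LR is vertical with |LR| = 49.6 and R on the +y side, so R = (0.0000, 49.600). The virtual corner opposite L is at (28.300, 49.600). Tangency of A1 to UJ means the radius SJ is perpendicular to UJ and tangency of A1 to NR means the radius SN is perpendicular to NR, with radius 8.1, so the center S sits 8.1 in from both sides at S = (20.200, 41.500). That places the tangent points at J = (28.300, 41.500) on UJ and N = (20.200, 49.600) on NR. Then |LJ| = |J − L| = 50.231.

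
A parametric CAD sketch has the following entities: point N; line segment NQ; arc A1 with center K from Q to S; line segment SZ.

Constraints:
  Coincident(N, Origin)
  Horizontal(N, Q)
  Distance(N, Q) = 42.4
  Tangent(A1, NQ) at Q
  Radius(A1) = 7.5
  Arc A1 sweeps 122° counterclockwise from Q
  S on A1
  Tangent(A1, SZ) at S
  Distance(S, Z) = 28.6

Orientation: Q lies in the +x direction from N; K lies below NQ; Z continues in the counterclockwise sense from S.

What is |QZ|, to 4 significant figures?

36.80

N is at the origin; NQ is horizontal with |NQ| = 42.4 and Q on the +x side, so Q = (42.40, 0.000). Tangency of A1 to NQ means the radius KQ is perpendicular to NQ, so K = Q + (0, -7.5) = (42.40, -7.500). On A1, Q sits at bearing 90° from K; a 122° counterclockwise sweep puts S at bearing 212°, so S = K + 7.5·(cos 212°, sin 212°) = (36.04, -11.47). Tangency of A1 to SZ means the radius KS is perpendicular to SZ, so SZ runs along (−sin 212°, cos 212°); with |SZ| = 28.6, Z = (51.20, -35.73). Then |QZ| = |Z − Q| = 36.80.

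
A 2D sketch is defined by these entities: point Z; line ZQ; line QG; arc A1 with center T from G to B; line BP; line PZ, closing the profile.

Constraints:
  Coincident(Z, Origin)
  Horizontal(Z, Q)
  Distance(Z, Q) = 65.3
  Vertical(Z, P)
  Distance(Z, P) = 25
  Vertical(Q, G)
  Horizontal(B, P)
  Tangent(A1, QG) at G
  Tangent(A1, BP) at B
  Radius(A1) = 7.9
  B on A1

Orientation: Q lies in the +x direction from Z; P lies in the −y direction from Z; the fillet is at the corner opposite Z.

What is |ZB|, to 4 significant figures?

62.61

Z is at the origin; Z and Q share the same y with |ZQ| = 65.3 and Q on the +x side, so Q = (65.30, 0.000). ZP is vertical with |ZP| = 25.0 and P on the −y side, so P = (0.000, -25.00). The virtual corner opposite Z is at (65.30, -25.00). The tangent condition forces TG to be normal to QG and since A1 is tangent to BP there, TB ⟂ BP, with radius 7.9, so the center T sits 7.9 in from both sides at T = (57.40, -17.10). That places the tangent points at G = (65.30, -17.10) on QG and B = (57.40, -25.00) on BP. Then |ZB| = |B − Z| = 62.61.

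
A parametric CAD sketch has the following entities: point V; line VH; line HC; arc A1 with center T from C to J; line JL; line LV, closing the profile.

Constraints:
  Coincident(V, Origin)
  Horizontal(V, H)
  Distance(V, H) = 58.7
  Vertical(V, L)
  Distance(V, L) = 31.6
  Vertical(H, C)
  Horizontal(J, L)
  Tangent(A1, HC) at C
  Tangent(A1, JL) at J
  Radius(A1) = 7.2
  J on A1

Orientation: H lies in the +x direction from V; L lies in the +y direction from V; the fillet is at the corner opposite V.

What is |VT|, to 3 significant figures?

57.0

V and L share the same x with |VL| = 31.6 and L on the +y side, so L = (0.00, 31.6). The virtual corner opposite V is at (58.7, 31.6). Since A1 is tangent to HC there, TC ⟂ HC and A1 meets JL tangentially, so TJ is at right angles to JL, with radius 7.2, so the center T sits 7.2 in from both sides at T = (51.5, 24.4). Then |VT| = |T − V| = 57.0.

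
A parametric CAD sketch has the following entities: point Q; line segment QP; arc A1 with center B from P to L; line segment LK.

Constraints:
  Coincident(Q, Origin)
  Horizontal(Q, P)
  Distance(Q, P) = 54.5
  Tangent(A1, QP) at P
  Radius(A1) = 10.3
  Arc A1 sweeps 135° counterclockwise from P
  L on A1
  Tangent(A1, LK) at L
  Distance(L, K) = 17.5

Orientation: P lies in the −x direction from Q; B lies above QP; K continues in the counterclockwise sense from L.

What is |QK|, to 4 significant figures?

66.70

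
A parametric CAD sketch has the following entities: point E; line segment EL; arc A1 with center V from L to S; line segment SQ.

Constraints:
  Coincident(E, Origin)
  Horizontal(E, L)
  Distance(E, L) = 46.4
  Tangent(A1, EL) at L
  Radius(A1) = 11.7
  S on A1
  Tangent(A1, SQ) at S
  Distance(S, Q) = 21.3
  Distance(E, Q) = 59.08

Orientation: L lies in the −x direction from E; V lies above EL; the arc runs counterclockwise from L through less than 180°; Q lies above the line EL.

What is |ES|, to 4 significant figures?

40.26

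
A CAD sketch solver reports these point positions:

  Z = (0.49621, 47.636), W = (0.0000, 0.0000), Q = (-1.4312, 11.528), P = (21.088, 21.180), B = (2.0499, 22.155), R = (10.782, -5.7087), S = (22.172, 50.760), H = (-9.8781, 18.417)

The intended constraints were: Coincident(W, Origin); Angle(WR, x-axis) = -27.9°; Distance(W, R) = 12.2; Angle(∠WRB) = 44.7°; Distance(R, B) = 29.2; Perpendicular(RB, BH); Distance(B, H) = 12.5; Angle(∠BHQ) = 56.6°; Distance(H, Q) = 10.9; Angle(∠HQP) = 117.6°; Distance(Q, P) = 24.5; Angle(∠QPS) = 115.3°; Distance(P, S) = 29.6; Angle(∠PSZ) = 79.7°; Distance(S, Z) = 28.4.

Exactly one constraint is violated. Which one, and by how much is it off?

Distance(S, Z) = 28.4 — off by 6.50.

W = (0.00, 0.00) ✓; WR at -27.90° ✓; |WR| = 12.20 ✓; ∠WRB = 44.70° ✓; |RB| = 29.20 ✓; ∠(RB, BH) = 90.00° ✓; |BH| = 12.50 ✓; ∠BHQ = 56.60° ✓; |HQ| = 10.90 ✓; ∠HQP = 117.6° ✓; |QP| = 24.50 ✓; ∠QPS = 115.3° ✓; |PS| = 29.60 ✓; ∠PSZ = 79.70° ✓; |SZ| = 21.90 ✗.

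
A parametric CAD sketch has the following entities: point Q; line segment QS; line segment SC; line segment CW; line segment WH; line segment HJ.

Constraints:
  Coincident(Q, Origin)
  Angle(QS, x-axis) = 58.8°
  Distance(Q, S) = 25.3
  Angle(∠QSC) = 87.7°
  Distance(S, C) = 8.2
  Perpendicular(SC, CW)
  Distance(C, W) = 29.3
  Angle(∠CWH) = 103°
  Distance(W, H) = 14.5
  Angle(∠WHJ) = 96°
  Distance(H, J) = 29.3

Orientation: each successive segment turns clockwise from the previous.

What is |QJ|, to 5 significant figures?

26.244

Q is at the origin; QS runs at 58.8° with length 25.3, so S = (13.106, 21.641). ∠QSC = 87.7° gives SC at -33.500° from the x-axis; with |SC| = 8.2, C = (19.944, 17.115). SC is perpendicular to CW, so CW runs at -123.50°; with |CW| = 29.3, W = (3.7722, -7.3180). ∠CWH = 103.0° gives WH at 159.50° from the x-axis; with |WH| = 14.5, H = (-9.8096, -2.2400). ∠WHJ = 96.0° gives HJ at 75.500° from the x-axis; with |HJ| = 29.3, J = (-2.4734, 26.127). Then |QJ| = |J − Q| = 26.244.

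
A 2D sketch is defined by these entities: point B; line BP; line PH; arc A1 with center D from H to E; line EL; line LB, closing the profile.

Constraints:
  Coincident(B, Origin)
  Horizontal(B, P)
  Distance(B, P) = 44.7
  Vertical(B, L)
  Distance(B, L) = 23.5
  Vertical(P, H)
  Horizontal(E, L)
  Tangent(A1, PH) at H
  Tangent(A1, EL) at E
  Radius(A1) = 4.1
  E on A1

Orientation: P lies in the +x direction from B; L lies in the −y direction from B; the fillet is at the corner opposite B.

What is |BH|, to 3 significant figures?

48.7

The virtual corner opposite B is at (44.7, -23.5). The tangent condition forces DH to be normal to PH and tangency of A1 to EL means the radius DE is perpendicular to EL, with radius 4.1, so the center D sits 4.1 in from both sides at D = (40.6, -19.4). That places the tangent points at H = (44.7, -19.4) on PH and E = (40.6, -23.5) on EL. Then |BH| = |H − B| = 48.7.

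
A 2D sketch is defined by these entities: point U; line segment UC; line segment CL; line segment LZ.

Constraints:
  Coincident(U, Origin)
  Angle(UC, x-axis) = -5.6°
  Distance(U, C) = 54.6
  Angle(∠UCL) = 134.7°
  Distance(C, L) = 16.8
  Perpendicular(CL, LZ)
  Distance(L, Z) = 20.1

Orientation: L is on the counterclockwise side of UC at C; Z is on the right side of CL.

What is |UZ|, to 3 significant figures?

80.7

∠UCL = 134.7°, so CL runs at -5.6° + (180° − 134.7°) = 39.7° from the x-axis; with |CL| = 16.8, L = C + 16.8·(cos 39.7°, sin 39.7°) = (67.3, 5.40). CL is perpendicular to LZ; with |LZ| = 20.1 on the right of CL, Z = L + 20.1·(0.639, -0.769) = (80.1, -10.1). Then |UZ| = |Z − U| = 80.7.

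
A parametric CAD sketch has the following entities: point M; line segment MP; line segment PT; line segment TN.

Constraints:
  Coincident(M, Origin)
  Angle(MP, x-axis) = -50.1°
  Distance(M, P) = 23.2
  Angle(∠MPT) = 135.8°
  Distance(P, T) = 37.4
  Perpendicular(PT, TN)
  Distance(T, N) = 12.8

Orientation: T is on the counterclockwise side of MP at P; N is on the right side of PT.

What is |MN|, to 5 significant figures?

61.311

M is at the origin; MP runs at -50.1° with length 23.2, so P = 23.2·(cos -50.1°, sin -50.1°) = (14.882, -17.798). ∠MPT = 135.8°, so PT runs at -50.1° + (180° − 135.8°) = -5.9000° from the x-axis; with |PT| = 37.4, T = P + 37.4·(cos -5.9000°, sin -5.9000°) = (52.084, -21.643). PT ⟂ TN; with |TN| = 12.8 on the right of PT, N = T + 12.8·(-0.10279, -0.99470) = (50.768, -34.375). Then |MN| = |N − M| = 61.311.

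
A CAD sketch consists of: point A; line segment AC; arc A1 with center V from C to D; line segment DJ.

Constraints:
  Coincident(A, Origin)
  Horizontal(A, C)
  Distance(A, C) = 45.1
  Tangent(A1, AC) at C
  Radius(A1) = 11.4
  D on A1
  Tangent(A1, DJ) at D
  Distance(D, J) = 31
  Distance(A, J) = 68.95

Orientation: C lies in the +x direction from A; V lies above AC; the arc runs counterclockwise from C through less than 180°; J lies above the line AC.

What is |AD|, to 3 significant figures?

57.8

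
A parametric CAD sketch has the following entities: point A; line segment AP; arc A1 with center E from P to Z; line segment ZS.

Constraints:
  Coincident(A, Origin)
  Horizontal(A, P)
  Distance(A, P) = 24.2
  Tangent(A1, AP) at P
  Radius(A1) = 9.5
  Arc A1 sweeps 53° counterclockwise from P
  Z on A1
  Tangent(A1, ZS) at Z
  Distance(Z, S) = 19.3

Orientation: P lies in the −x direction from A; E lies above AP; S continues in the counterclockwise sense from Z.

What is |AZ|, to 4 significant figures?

17.04

A is at the origin; AP is horizontal with |AP| = 24.2 and P on the −x side, so P = (-24.20, 0.000). The tangent condition forces EP to be normal to AP, so E = P + (0, 9.5) = (-24.20, 9.500). On A1, P sits at bearing -90° from E; a 53° counterclockwise sweep puts Z at bearing -37°, so Z = E + 9.5·(cos -37°, sin -37°) = (-16.61, 3.783). Then |AZ| = |Z − A| = 17.04.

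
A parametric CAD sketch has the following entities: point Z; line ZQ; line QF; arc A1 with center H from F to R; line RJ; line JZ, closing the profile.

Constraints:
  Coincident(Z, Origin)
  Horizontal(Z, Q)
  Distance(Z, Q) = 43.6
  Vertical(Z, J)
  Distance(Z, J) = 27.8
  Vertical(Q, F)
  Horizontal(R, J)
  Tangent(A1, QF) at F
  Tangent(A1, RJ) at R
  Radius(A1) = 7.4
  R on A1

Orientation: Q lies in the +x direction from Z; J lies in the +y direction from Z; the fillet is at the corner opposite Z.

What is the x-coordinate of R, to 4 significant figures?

36.20

The virtual corner opposite Z is at (43.60, 27.80). Since A1 is tangent to QF there, HF ⟂ QF and the tangent condition forces HR to be normal to RJ, with radius 7.4, so the center H sits 7.4 in from both sides at H = (36.20, 20.40). That places the tangent points at F = (43.60, 20.40) on QF and R = (36.20, 27.80) on RJ. So R.x = 36.20.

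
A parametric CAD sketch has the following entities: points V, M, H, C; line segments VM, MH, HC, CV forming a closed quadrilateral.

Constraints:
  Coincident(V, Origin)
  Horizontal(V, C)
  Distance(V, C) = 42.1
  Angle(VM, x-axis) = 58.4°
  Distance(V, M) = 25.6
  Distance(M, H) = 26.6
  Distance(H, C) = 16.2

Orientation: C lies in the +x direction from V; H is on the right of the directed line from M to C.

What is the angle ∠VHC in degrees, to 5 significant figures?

170.58°

V is at the origin; VC is horizontal with |VC| = 42.1 and C in +x, so C = (42.1, 0). VM runs at 58.4° with |VM| = 25.6, so M = (13.414, 21.804). H is determined by |MH| = 26.6 and |HC| = 16.2 together: it lies at the intersection of circle(M, 26.6) and circle(C, 16.2). With |MC| = 36.032, the foot of the radical line on MC is 24.193 from M and the perpendicular offset is √(26.6² − 24.193²) = 11.058. Taking the right-of-MC solution: H = (25.983, -1.6389).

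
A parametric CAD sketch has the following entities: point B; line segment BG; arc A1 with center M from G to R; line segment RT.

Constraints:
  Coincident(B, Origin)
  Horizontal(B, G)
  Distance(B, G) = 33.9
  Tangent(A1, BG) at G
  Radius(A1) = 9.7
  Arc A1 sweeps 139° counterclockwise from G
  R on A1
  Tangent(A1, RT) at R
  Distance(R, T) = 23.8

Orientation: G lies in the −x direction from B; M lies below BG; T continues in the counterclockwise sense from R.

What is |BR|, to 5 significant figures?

43.714

B is at the origin; BG is horizontal with |BG| = 33.9 and G on the −x side, so G = (-33.900, 0.0000). The tangent condition forces MG to be normal to BG, so M = G + (0, -9.7) = (-33.900, -9.7000). On A1, G sits at bearing 90° from M; a 139° counterclockwise sweep puts R at bearing 229°, so R = M + 9.7·(cos 229°, sin 229°) = (-40.264, -17.021). Then |BR| = |R − B| = 43.714.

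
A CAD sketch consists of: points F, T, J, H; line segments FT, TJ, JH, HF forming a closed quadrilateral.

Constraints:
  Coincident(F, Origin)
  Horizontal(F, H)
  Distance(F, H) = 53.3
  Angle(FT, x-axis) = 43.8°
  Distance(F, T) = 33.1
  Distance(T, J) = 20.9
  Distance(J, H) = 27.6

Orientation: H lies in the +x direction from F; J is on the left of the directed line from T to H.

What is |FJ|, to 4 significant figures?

51.65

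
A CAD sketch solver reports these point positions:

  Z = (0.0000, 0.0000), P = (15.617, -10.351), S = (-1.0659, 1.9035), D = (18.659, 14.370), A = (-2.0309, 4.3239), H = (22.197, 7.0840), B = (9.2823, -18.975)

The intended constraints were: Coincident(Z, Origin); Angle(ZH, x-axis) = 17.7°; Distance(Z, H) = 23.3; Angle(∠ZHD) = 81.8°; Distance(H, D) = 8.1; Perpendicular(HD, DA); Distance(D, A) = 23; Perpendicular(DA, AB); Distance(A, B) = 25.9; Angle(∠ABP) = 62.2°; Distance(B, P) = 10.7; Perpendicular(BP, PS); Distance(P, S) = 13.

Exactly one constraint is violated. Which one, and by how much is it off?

Distance(P, S) = 13 — off by 7.70.

Z = (0.00, 0.00) ✓; ZH at 17.70° ✓; |ZH| = 23.30 ✓; ∠ZHD = 81.80° ✓; |HD| = 8.100 ✓; ∠(HD, DA) = 90.00° ✓; |DA| = 23.00 ✓; ∠(DA, AB) = 90.00° ✓; |AB| = 25.90 ✓; ∠ABP = 62.20° ✓; |BP| = 10.70 ✓; ∠(BP, PS) = 90.00° ✓; |PS| = 20.70 ✗.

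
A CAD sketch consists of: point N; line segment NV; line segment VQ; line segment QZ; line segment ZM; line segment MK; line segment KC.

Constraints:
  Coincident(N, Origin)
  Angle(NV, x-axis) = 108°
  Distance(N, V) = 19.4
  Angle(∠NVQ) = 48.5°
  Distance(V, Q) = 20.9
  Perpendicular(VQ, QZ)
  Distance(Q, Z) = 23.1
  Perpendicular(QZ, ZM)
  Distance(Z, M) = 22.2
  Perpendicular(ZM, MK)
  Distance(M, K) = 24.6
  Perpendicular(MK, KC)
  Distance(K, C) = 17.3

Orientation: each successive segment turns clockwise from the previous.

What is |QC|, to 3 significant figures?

5.12

ZM is perpendicular to MK, so MK runs at 66.5°; with |MK| = 24.6, K = (-6.59, 20.3). The perpendicularity gives KC at right angles to MK, so KC runs at -23.5°; with |KC| = 17.3, C = (9.28, 13.4). Then |QC| = |C − Q| = 5.12.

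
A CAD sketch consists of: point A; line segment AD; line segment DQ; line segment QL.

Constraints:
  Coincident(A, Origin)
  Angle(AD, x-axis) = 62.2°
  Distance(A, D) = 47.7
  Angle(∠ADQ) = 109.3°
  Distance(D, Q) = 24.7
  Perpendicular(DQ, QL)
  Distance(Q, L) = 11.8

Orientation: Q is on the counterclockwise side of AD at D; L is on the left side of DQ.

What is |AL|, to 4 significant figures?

52.35

A is at the origin; AD runs at 62.2° with length 47.7, so D = 47.7·(cos 62.2°, sin 62.2°) = (22.25, 42.19). ∠ADQ = 109.3°, so DQ runs at 62.2° + (180° − 109.3°) = 132.9° from the x-axis; with |DQ| = 24.7, Q = D + 24.7·(cos 132.9°, sin 132.9°) = (5.433, 60.29). DQ is perpendicular to QL; with |QL| = 11.8 on the left of DQ, L = Q + 11.8·(-0.7325, -0.6807) = (-3.211, 52.26). Then |AL| = |L − A| = 52.35.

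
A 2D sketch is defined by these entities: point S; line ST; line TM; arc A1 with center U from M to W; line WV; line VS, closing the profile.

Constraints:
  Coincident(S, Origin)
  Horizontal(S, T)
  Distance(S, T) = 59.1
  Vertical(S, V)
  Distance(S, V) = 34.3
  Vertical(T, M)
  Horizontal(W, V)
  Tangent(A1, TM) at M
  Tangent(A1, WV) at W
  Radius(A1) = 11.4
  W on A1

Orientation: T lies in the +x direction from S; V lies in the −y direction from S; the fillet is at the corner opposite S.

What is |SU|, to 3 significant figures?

52.9

S is at the origin; S and T share the same y with |ST| = 59.1 and T on the +x side, so T = (59.1, 0.00). SV is vertical with |SV| = 34.3 and V on the −y side, so V = (0.00, -34.3). The virtual corner opposite S is at (59.1, -34.3). A1 meets TM tangentially, so UM is at right angles to TM and A1 meets WV tangentially, so UW is at right angles to WV, with radius 11.4, so the center U sits 11.4 in from both sides at U = (47.7, -22.9). Then |SU| = |U − S| = 52.9.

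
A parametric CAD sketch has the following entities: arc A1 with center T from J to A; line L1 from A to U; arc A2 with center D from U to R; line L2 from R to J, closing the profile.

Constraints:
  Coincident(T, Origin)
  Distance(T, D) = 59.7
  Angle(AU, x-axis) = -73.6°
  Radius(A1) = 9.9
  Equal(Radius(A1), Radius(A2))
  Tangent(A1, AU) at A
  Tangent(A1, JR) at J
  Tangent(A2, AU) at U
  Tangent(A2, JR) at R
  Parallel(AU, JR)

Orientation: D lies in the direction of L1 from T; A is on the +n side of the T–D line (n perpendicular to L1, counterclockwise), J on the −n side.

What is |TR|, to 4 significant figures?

60.52

The slot axis is L1's direction at -73.6°, so u = (cos -73.6°, sin -73.6°) = (0.2823, -0.9593) and n = (−sin -73.6°, cos -73.6°) = (0.9593, 0.2823). T is at the origin and D lies 59.7 along u from T, so D = 59.7·u = (16.86, -57.27). Tangency of A1 to both parallel lines with radius 9.9 puts A and J at T ± 9.9·n: A = (9.497, 2.795), J = (-9.497, -2.795). Equal radii place U and R the same way about D: U = D + 9.9·n = (26.35, -54.48), R = D − 9.9·n = (7.359, -60.07). Then |TR| = |R − T| = 60.52.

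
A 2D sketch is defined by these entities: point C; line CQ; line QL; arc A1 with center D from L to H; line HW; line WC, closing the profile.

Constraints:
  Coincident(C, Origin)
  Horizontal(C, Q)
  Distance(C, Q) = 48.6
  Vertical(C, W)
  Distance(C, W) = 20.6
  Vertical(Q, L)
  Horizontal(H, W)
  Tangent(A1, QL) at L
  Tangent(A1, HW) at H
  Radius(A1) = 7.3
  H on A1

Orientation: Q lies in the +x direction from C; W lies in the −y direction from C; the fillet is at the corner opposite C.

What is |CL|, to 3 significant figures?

50.4

C is at the origin; C and Q share the same y with |CQ| = 48.6 and Q on the +x side, so Q = (48.6, 0.00). C and W share the same x with |CW| = 20.6 and W on the −y side, so W = (0.00, -20.6). The virtual corner opposite C is at (48.6, -20.6). Since A1 is tangent to QL there, DL ⟂ QL and since A1 is tangent to HW there, DH ⟂ HW, with radius 7.3, so the center D sits 7.3 in from both sides at D = (41.3, -13.3). That places the tangent points at L = (48.6, -13.3) on QL and H = (41.3, -20.6) on HW. Then |CL| = |L − C| = 50.4.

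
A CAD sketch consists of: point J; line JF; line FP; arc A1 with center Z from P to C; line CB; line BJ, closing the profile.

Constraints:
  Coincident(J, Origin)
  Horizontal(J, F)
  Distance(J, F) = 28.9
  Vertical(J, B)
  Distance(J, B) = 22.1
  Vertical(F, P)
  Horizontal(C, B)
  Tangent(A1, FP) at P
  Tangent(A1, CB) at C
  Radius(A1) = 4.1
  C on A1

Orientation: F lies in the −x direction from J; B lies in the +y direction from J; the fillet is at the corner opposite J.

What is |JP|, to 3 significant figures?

34.0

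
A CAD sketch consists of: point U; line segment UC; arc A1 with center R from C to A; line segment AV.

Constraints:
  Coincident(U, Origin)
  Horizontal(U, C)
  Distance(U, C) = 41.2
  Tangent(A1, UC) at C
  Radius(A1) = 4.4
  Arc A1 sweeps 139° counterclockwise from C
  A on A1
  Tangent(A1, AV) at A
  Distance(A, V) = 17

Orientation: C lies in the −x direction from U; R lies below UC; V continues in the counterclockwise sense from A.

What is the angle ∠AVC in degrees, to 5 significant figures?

21.218°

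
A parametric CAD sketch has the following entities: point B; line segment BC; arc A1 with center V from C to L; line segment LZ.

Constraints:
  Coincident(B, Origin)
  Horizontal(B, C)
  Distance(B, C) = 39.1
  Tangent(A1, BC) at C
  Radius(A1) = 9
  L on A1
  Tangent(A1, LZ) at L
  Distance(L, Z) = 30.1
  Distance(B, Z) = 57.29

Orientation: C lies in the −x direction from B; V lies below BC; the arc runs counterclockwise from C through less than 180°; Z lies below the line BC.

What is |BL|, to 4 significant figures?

49.12

Checks: |VL| = 9.000 ✓; ∠(VL, LZ) = 90.00° ✓; |LZ| = 30.10 ✓; |BZ| = 57.29 ✓.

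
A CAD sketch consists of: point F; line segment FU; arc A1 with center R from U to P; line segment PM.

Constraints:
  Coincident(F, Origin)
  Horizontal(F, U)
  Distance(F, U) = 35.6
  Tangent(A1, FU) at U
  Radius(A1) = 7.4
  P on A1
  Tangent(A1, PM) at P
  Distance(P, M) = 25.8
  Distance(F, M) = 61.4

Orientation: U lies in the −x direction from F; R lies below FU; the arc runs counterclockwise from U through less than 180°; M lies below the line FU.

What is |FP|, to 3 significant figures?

41.8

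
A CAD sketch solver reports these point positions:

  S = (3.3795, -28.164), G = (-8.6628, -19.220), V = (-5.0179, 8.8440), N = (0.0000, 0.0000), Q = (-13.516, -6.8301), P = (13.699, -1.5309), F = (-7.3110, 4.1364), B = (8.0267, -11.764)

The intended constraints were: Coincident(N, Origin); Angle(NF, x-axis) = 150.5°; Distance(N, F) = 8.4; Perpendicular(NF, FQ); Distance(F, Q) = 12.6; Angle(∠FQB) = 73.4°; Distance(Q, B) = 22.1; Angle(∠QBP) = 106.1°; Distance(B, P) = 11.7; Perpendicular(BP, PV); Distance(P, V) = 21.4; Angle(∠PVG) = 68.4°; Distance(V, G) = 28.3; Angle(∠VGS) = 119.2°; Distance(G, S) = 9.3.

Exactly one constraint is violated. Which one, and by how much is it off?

Distance(G, S) = 9.3 — off by 5.70.

N = (0.00, 0.00) ✓; NF at 150.5° ✓; |NF| = 8.400 ✓; ∠(NF, FQ) = 90.00° ✓; |FQ| = 12.60 ✓; ∠FQB = 73.40° ✓; |QB| = 22.10 ✓; ∠QBP = 106.1° ✓; |BP| = 11.70 ✓; ∠(BP, PV) = 90.00° ✓; |PV| = 21.40 ✓; ∠PVG = 68.40° ✓; |VG| = 28.30 ✓; ∠VGS = 119.2° ✓; |GS| = 15.00 ✗.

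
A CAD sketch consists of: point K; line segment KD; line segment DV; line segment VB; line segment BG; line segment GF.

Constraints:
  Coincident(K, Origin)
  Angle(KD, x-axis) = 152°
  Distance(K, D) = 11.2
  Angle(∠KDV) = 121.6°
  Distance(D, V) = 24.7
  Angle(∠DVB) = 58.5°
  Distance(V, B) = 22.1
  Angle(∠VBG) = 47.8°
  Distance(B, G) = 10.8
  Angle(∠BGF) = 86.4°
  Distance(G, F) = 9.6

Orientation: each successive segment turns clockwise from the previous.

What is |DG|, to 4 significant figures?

13.20

K is at the origin; KD runs at 152.0° with length 11.2, so D = (-9.889, 5.258). ∠KDV = 121.6° gives DV at 93.60° from the x-axis; with |DV| = 24.7, V = (-11.44, 29.91). ∠DVB = 58.5° gives VB at -27.90° from the x-axis; with |VB| = 22.1, B = (8.091, 19.57). ∠VBG = 47.8° gives BG at -160.1° from the x-axis; with |BG| = 10.8, G = (-2.064, 15.89). Then |DG| = |G − D| = 13.20.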